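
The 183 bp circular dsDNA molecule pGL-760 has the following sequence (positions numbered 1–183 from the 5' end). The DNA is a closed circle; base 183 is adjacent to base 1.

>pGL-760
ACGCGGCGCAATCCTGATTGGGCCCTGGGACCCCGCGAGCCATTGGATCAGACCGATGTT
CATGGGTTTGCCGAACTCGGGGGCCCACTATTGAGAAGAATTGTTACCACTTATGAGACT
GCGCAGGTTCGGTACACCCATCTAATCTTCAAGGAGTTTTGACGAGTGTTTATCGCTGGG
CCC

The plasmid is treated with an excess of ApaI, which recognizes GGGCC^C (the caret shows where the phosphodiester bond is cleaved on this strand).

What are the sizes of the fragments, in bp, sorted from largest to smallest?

97, 61, 25 bp

ApaI sites (GGGCCC) start at positions 20, 81, 178.
ApaI cuts after base 5 of each site (before the last base), so after positions 24, 85, 182.
Circular molecule, 3 cuts → 3 fragments:
  25–85 → 61 bp
  86–182 → 97 bp
  183–183 then 1–24 → 1 + 24 = 25 bp
Sorted largest to smallest: 97, 61, 25 bp.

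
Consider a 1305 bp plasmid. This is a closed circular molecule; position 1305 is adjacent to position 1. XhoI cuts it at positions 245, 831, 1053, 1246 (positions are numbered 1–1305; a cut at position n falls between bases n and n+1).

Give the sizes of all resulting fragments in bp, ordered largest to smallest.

586, 304, 222, 193 bp

Circular molecule, 4 cuts → 4 fragments:
  831 − 245 = 586 bp
  1053 − 831 = 222 bp
  1246 − 1053 = 193 bp
  wrap: 1305 − 1246 + 245 = 304 bp
Sorted largest to smallest: 586, 304, 222, 193 bp.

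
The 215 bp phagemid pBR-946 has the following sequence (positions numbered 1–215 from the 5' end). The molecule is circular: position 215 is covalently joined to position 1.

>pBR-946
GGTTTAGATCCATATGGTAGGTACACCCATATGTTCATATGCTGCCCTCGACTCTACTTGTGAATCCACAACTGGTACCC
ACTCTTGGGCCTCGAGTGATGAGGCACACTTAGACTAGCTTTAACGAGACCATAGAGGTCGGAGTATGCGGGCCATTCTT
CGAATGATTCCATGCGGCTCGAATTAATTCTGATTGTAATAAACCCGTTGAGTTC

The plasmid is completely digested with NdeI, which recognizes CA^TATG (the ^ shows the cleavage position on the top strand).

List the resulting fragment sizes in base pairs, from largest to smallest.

190, 17, 8 bp

NdeI sites (CATATG) start at positions 11, 28, 36.
NdeI cuts after base 2 of each site, so after positions 12, 29, 37.
Circular molecule, 3 cuts → 3 fragments:
  13–29 → 17 bp
  30–37 → 8 bp
  38–215 then 1–12 → 178 + 12 = 190 bp
Sorted largest to smallest: 190, 17, 8 bp.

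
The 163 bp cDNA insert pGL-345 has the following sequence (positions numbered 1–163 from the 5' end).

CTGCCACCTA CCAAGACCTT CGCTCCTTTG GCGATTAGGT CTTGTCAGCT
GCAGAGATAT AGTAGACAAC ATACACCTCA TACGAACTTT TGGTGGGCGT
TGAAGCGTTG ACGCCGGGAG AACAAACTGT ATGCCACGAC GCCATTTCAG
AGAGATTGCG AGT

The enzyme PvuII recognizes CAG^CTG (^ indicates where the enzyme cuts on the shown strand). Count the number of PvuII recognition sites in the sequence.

1

CAGCTG occurs starting at position 46.
PvuII cuts at 1 site.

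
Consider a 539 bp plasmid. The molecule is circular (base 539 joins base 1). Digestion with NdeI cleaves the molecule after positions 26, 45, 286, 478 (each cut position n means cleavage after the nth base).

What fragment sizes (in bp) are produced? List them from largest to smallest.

241, 192, 87, 19 bp

Circular molecule, 4 cuts → 4 fragments:
  45 − 26 = 19 bp
  286 − 45 = 241 bp
  478 − 286 = 192 bp
  wrap: 539 − 478 + 26 = 87 bp
Sorted largest to smallest: 241, 192, 87, 19 bp.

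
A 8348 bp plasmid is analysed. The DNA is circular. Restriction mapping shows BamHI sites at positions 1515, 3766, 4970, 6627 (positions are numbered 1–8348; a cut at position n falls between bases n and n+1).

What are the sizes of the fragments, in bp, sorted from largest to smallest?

Circular molecule, 4 cuts → 4 fragments:
  3766 − 1515 = 2251 bp
  4970 − 3766 = 1204 bp
  6627 − 4970 = 1657 bp
  wrap: 8348 − 6627 + 1515 = 3236 bp
Sorted largest to smallest: 3236, 2251, 1657, 1204 bp.

3236, 2251, 1657, 1204 bp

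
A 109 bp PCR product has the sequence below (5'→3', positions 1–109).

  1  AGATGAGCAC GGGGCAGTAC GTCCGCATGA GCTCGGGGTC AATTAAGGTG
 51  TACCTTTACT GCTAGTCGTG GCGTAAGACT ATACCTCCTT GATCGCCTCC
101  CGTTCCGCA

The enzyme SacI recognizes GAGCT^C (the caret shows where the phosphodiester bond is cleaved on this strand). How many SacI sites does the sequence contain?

GAGCTC occurs starting at position 29.
SacI cuts at 1 site.

1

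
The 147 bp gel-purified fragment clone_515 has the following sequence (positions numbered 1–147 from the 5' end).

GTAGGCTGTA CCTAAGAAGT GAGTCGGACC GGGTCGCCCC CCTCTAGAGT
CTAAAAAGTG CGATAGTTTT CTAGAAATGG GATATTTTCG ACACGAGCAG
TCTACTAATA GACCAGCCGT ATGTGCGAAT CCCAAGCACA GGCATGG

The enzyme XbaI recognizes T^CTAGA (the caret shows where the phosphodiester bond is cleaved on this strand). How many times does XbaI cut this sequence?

TCTAGA occurs starting at positions 43, 70.
XbaI cuts at 2 sites.

2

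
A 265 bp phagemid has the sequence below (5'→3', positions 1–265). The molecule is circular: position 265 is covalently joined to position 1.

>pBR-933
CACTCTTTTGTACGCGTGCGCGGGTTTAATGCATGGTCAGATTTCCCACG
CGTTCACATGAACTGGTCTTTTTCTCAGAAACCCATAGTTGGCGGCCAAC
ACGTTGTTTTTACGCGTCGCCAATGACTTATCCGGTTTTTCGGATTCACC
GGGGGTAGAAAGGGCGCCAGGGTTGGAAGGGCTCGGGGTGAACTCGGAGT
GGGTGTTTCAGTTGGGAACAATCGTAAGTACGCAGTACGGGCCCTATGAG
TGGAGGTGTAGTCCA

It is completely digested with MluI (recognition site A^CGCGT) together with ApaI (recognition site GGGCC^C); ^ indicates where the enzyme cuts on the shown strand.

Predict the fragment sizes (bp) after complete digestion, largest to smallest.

131, 64, 36, 34 bp

MluI sites (ACGCGT) start at positions 12, 48, 112.
MluI cuts after the first base of each site, so after positions 12, 48, 112.
The ApaI site (GGGCCC) starts at position 239.
ApaI cuts after base 5 of each site (before the last base), so after position 243.
Combined cut positions: 12, 48, 112, 243.
Circular molecule, 4 cuts → 4 fragments:
  13–48 → 36 bp
  49–112 → 64 bp
  113–243 → 131 bp
  244–265 then 1–12 → 22 + 12 = 34 bp
Sorted largest to smallest: 131, 64, 36, 34 bp.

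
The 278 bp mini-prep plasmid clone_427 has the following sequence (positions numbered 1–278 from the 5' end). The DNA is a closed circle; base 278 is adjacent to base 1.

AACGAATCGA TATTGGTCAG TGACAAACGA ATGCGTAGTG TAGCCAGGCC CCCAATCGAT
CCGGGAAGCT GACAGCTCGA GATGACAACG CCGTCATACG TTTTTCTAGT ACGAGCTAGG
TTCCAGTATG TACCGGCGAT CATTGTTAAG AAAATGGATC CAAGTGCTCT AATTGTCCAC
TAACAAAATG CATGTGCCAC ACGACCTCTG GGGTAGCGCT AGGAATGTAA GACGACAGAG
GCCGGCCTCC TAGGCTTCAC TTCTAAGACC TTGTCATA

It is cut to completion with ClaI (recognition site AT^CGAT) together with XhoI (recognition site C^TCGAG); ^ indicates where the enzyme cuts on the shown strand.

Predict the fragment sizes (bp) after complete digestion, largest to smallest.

209, 49, 20 bp

ClaI sites (ATCGAT) start at positions 6, 55.
ClaI cuts after base 2 of each site, so after positions 7, 56.
The XhoI site (CTCGAG) starts at position 76.
XhoI cuts after the first base of each site, so after position 76.
Combined cut positions: 7, 56, 76.
Circular molecule, 3 cuts → 3 fragments:
  8–56 → 49 bp
  57–76 → 20 bp
  77–278 then 1–7 → 202 + 7 = 209 bp
Sorted largest to smallest: 209, 49, 20 bp.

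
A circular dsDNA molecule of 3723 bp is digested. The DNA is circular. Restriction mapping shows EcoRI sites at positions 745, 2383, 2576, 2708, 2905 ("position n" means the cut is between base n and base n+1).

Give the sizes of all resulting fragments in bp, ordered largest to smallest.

1638, 1563, 197, 193, 132 bp

Circular molecule, 5 cuts → 5 fragments:
  2383 − 745 = 1638 bp
  2576 − 2383 = 193 bp
  2708 − 2576 = 132 bp
  2905 − 2708 = 197 bp
  wrap: 3723 − 2905 + 745 = 1563 bp
Sorted largest to smallest: 1638, 1563, 197, 193, 132 bp.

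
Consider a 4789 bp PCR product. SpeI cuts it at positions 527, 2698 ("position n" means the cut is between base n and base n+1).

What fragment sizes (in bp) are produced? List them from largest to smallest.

Linear molecule, 2 cuts → 3 fragments:
  527 − 0 = 527 bp
  2698 − 527 = 2171 bp
  4789 − 2698 = 2091 bp
Sorted largest to smallest: 2171, 2091, 527 bp.

2171, 2091, 527 bp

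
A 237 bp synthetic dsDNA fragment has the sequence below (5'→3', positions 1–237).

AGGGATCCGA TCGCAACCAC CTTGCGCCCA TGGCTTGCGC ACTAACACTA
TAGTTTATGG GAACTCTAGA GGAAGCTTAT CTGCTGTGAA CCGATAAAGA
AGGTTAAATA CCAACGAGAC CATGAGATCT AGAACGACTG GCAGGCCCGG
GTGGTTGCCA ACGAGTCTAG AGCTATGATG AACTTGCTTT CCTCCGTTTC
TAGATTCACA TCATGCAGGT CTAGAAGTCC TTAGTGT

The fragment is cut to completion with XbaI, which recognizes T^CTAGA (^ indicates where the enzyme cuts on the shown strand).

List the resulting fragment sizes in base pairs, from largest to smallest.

65, 63, 38, 33, 21, 17 bp

XbaI sites (TCTAGA) start at positions 65, 128, 166, 199, 220.
XbaI cuts after the first base of each site, so after positions 65, 128, 166, 199, 220.
Linear molecule, 5 cuts → 6 fragments:
  1–65 → 65 bp
  66–128 → 63 bp
  129–166 → 38 bp
  167–199 → 33 bp
  200–220 → 21 bp
  221–237 → 17 bp
Sorted largest to smallest: 65, 63, 38, 33, 21, 17 bp.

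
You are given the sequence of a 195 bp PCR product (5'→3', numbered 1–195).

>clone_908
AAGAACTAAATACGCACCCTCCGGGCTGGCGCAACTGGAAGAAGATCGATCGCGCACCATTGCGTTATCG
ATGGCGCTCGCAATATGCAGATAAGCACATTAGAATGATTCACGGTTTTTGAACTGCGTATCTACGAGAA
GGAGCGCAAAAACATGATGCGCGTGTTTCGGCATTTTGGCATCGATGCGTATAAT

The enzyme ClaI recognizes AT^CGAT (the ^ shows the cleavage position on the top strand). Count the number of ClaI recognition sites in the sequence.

3

ATCGAT occurs starting at positions 45, 67, 181.
ClaI cuts at 3 sites.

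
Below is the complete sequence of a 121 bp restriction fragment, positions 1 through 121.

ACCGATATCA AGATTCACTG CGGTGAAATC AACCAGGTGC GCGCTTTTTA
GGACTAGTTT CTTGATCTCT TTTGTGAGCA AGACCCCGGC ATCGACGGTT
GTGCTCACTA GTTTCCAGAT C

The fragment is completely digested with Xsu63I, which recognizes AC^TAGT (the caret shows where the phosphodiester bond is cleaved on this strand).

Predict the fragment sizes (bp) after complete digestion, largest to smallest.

54, 54, 13 bp

Xsu63I sites (ACTAGT) start at positions 53, 107.
Xsu63I cuts after base 2 of each site, so after positions 54, 108.
Linear molecule, 2 cuts → 3 fragments:
  1–54 → 54 bp
  55–108 → 54 bp
  109–121 → 13 bp
Sorted largest to smallest: 54, 54, 13 bp.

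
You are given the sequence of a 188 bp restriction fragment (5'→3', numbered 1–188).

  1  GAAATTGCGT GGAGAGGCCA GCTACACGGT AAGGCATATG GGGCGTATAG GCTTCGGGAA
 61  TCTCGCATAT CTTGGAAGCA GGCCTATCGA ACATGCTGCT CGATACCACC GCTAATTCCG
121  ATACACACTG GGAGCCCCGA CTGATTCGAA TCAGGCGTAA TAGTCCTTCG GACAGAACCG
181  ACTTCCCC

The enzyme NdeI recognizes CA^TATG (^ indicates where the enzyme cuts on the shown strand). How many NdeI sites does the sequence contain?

CATATG occurs starting at position 35.
NdeI cuts at 1 site.

1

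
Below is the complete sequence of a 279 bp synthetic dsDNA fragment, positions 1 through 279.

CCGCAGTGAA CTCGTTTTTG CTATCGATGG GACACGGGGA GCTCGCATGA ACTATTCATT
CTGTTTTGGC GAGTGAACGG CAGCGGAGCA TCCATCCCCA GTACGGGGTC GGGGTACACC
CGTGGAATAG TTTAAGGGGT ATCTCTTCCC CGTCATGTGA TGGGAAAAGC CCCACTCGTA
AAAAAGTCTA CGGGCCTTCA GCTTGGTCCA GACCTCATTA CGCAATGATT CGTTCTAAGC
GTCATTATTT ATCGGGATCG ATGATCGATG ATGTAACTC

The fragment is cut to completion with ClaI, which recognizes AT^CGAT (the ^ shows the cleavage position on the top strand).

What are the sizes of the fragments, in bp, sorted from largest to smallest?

ClaI sites (ATCGAT) start at positions 23, 257, 264.
ClaI cuts after base 2 of each site, so after positions 24, 258, 265.
Linear molecule, 3 cuts → 4 fragments:
  1–24 → 24 bp
  25–258 → 234 bp
  259–265 → 7 bp
  266–279 → 14 bp
Sorted largest to smallest: 234, 24, 14, 7 bp.

234, 24, 14, 7 bp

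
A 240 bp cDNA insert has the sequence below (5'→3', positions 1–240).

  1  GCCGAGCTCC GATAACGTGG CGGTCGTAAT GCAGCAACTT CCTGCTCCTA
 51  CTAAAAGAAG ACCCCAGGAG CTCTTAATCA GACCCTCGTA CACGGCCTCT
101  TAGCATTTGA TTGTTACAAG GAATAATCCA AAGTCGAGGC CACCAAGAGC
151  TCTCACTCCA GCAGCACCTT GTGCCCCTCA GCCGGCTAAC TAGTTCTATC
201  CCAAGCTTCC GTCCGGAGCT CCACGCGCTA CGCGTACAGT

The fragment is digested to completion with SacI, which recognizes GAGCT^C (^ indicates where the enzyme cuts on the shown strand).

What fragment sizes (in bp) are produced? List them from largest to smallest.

79, 69, 64, 20, 8 bp

SacI sites (GAGCTC) start at positions 4, 68, 147, 216.
SacI cuts after base 5 of each site (before the last base), so after positions 8, 72, 151, 220.
Linear molecule, 4 cuts → 5 fragments:
  1–8 → 8 bp
  9–72 → 64 bp
  73–151 → 79 bp
  152–220 → 69 bp
  221–240 → 20 bp
Sorted largest to smallest: 79, 69, 64, 20, 8 bp.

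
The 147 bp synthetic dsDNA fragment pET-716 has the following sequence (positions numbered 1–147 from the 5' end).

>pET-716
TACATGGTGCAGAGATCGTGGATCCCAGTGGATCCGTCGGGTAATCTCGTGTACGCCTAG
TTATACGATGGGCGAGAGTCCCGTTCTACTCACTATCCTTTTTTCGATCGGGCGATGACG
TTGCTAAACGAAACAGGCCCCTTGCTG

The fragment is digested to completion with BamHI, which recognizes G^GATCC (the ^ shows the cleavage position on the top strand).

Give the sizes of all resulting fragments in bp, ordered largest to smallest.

BamHI sites (GGATCC) start at positions 20, 30.
BamHI cuts after the first base of each site, so after positions 20, 30.
Linear molecule, 2 cuts → 3 fragments:
  1–20 → 20 bp
  21–30 → 10 bp
  31–147 → 117 bp
Sorted largest to smallest: 117, 20, 10 bp.

117, 20, 10 bp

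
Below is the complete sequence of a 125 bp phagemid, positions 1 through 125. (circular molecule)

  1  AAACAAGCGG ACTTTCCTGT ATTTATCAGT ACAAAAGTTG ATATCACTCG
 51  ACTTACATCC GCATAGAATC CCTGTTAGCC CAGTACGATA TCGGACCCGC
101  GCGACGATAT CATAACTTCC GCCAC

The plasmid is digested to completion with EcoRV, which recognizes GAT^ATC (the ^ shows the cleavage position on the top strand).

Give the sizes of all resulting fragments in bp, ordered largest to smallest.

EcoRV sites (GATATC) start at positions 40, 87, 106.
EcoRV cuts after base 3 of each site, so after positions 42, 89, 108.
Circular molecule, 3 cuts → 3 fragments:
  43–89 → 47 bp
  90–108 → 19 bp
  109–125 then 1–42 → 17 + 42 = 59 bp
Sorted largest to smallest: 59, 47, 19 bp.

59, 47, 19 bp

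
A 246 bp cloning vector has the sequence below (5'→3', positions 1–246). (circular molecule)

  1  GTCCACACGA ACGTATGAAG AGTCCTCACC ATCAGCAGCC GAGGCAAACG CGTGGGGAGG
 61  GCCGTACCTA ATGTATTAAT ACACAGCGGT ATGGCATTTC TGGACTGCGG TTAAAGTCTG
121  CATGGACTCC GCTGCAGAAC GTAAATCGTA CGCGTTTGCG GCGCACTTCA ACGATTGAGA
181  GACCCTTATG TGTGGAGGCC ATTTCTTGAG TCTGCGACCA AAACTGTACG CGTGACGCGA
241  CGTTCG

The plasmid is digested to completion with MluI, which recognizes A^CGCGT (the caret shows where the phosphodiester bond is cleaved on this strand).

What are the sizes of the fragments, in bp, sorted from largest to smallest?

MluI sites (ACGCGT) start at positions 48, 150, 228.
MluI cuts after the first base of each site, so after positions 48, 150, 228.
Circular molecule, 3 cuts → 3 fragments:
  49–150 → 102 bp
  151–228 → 78 bp
  229–246 then 1–48 → 18 + 48 = 66 bp
Sorted largest to smallest: 102, 78, 66 bp.

102, 78, 66 bp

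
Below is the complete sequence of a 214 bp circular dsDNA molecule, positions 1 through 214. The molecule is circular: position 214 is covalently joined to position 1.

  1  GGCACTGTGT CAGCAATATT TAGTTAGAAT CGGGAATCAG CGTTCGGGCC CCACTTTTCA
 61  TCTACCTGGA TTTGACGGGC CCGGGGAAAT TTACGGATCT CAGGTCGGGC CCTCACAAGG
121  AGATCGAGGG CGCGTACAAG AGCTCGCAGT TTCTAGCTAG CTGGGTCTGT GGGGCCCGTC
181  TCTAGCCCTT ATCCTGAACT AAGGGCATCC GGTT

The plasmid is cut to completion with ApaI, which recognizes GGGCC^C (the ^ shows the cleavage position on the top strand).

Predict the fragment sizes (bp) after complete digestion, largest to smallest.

88, 65, 31, 30 bp

ApaI sites (GGGCCC) start at positions 46, 77, 107, 172.
ApaI cuts after base 5 of each site (before the last base), so after positions 50, 81, 111, 176.
Circular molecule, 4 cuts → 4 fragments:
  51–81 → 31 bp
  82–111 → 30 bp
  112–176 → 65 bp
  177–214 then 1–50 → 38 + 50 = 88 bp
Sorted largest to smallest: 88, 65, 31, 30 bp.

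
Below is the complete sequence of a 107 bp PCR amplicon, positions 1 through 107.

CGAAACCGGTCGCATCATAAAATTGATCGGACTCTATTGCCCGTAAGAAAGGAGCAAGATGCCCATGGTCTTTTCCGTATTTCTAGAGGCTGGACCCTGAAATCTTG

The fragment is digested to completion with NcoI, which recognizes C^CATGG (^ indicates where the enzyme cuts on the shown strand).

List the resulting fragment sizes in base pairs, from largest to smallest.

The NcoI site (CCATGG) starts at position 63.
NcoI cuts after the first base of each site, so after position 63.
Linear molecule, 1 cut → 2 fragments:
  1–63 → 63 bp
  64–107 → 44 bp
Sorted largest to smallest: 63, 44 bp.

63, 44 bp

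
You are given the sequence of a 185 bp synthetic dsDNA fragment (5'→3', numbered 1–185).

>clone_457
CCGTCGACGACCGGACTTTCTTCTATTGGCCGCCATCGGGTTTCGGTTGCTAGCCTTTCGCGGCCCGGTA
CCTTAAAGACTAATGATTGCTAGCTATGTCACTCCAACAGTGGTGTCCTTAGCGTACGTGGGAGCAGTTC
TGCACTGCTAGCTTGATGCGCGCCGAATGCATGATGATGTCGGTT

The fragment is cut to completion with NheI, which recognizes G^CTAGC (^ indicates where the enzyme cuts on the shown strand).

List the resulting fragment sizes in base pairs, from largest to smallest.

NheI sites (GCTAGC) start at positions 49, 89, 147.
NheI cuts after the first base of each site, so after positions 49, 89, 147.
Linear molecule, 3 cuts → 4 fragments:
  1–49 → 49 bp
  50–89 → 40 bp
  90–147 → 58 bp
  148–185 → 38 bp
Sorted largest to smallest: 58, 49, 40, 38 bp.

58, 49, 40, 38 bp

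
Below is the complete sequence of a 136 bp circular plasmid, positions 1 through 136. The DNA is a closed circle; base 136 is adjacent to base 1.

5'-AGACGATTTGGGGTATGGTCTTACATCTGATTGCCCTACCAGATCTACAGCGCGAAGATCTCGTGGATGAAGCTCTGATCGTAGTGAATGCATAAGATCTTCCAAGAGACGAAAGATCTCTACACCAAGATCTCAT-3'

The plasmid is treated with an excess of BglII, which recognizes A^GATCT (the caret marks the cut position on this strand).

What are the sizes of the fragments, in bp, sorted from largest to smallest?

49, 39, 19, 15, 14 bp

BglII sites (AGATCT) start at positions 41, 56, 95, 114, 128.
BglII cuts after the first base of each site, so after positions 41, 56, 95, 114, 128.
Circular molecule, 5 cuts → 5 fragments:
  42–56 → 15 bp
  57–95 → 39 bp
  96–114 → 19 bp
  115–128 → 14 bp
  129–136 then 1–41 → 8 + 41 = 49 bp
Sorted largest to smallest: 49, 39, 19, 15, 14 bp.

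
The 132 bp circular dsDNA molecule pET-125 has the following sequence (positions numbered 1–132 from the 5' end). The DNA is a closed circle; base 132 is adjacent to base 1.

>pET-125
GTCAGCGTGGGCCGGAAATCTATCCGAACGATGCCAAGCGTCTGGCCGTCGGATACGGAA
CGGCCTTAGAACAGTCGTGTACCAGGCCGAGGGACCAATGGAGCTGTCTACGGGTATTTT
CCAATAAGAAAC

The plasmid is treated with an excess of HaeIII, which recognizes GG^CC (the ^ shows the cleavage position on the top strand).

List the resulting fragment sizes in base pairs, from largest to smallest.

HaeIII sites (GGCC) start at positions 10, 44, 62, 85.
HaeIII cuts after base 2 of each site, so after positions 11, 45, 63, 86.
Circular molecule, 4 cuts → 4 fragments:
  12–45 → 34 bp
  46–63 → 18 bp
  64–86 → 23 bp
  87–132 then 1–11 → 46 + 11 = 57 bp
Sorted largest to smallest: 57, 34, 23, 18 bp.

57, 34, 23, 18 bp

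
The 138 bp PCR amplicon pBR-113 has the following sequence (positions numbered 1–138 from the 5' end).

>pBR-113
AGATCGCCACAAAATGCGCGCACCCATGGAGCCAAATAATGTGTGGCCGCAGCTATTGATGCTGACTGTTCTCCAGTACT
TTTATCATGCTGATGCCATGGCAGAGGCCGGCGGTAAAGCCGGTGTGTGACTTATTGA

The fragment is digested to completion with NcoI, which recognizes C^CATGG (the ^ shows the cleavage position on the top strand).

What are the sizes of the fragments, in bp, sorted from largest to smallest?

NcoI sites (CCATGG) start at positions 24, 96.
NcoI cuts after the first base of each site, so after positions 24, 96.
Linear molecule, 2 cuts → 3 fragments:
  1–24 → 24 bp
  25–96 → 72 bp
  97–138 → 42 bp
Sorted largest to smallest: 72, 42, 24 bp.

72, 42, 24 bp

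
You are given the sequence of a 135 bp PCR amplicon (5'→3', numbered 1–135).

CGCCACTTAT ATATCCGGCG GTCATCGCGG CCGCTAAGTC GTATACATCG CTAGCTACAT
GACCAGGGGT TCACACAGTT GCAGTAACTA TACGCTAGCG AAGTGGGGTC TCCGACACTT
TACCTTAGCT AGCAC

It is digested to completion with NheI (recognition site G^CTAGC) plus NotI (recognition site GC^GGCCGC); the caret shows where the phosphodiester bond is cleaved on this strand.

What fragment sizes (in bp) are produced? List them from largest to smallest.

44, 34, 28, 22, 7 bp

NheI sites (GCTAGC) start at positions 50, 94, 128.
NheI cuts after the first base of each site, so after positions 50, 94, 128.
The NotI site (GCGGCCGC) starts at position 27.
NotI cuts after base 2 of each site, so after position 28.
Combined cut positions: 28, 50, 94, 128.
Linear molecule, 4 cuts → 5 fragments:
  1–28 → 28 bp
  29–50 → 22 bp
  51–94 → 44 bp
  95–128 → 34 bp
  129–135 → 7 bp
Sorted largest to smallest: 44, 34, 28, 22, 7 bp.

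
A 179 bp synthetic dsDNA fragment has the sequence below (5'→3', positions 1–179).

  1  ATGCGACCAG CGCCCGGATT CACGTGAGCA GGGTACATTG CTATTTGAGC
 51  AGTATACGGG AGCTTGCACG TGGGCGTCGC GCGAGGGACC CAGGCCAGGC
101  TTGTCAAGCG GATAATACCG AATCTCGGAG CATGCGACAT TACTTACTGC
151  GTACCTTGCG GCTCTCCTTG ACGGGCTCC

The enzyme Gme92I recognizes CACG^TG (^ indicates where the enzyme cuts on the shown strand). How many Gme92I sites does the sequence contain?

2

CACGTG occurs starting at positions 21, 67.
Gme92I cuts at 2 sites.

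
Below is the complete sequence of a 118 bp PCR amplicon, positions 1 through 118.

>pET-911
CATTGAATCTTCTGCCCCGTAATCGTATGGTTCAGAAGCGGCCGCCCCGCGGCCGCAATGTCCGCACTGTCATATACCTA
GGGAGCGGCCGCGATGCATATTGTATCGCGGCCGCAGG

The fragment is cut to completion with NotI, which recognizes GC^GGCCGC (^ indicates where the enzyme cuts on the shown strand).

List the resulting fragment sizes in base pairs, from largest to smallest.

NotI sites (GCGGCCGC) start at positions 38, 49, 85, 108.
NotI cuts after base 2 of each site, so after positions 39, 50, 86, 109.
Linear molecule, 4 cuts → 5 fragments:
  1–39 → 39 bp
  40–50 → 11 bp
  51–86 → 36 bp
  87–109 → 23 bp
  110–118 → 9 bp
Sorted largest to smallest: 39, 36, 23, 11, 9 bp.

39, 36, 23, 11, 9 bp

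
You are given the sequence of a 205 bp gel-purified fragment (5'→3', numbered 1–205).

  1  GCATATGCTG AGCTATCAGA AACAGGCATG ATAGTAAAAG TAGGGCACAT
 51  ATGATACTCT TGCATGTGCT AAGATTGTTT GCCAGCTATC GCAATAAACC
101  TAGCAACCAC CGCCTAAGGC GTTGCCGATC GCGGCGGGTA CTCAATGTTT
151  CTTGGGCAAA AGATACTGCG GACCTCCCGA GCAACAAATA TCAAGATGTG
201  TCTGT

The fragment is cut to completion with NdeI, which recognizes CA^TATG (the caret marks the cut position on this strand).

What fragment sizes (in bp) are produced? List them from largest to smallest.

NdeI sites (CATATG) start at positions 2, 48.
NdeI cuts after base 2 of each site, so after positions 3, 49.
Linear molecule, 2 cuts → 3 fragments:
  1–3 → 3 bp
  4–49 → 46 bp
  50–205 → 156 bp
Sorted largest to smallest: 156, 46, 3 bp.

156, 46, 3 bp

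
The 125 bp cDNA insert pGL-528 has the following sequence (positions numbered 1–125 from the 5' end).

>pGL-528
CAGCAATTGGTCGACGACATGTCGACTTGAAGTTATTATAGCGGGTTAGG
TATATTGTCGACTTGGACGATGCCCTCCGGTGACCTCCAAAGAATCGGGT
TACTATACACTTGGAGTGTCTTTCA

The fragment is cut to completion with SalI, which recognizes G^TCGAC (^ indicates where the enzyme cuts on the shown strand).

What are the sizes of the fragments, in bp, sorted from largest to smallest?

68, 36, 11, 10 bp

SalI sites (GTCGAC) start at positions 10, 21, 57.
SalI cuts after the first base of each site, so after positions 10, 21, 57.
Linear molecule, 3 cuts → 4 fragments:
  1–10 → 10 bp
  11–21 → 11 bp
  22–57 → 36 bp
  58–125 → 68 bp
Sorted largest to smallest: 68, 36, 11, 10 bp.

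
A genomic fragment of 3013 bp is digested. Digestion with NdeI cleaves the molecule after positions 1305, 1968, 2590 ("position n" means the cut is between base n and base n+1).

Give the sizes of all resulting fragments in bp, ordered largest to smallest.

1305, 663, 622, 423 bp

Linear molecule, 3 cuts → 4 fragments:
  1305 − 0 = 1305 bp
  1968 − 1305 = 663 bp
  2590 − 1968 = 622 bp
  3013 − 2590 = 423 bp
Sorted largest to smallest: 1305, 663, 622, 423 bp.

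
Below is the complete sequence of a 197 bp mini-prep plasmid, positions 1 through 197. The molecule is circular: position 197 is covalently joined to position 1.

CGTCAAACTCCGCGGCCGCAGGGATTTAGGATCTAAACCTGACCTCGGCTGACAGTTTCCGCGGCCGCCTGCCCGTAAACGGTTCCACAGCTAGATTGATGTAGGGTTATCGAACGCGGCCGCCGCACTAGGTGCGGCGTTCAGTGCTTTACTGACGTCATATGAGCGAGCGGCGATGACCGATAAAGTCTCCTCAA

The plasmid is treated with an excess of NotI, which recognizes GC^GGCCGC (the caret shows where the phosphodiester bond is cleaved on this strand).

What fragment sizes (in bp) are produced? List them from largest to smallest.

93, 55, 49 bp

NotI sites (GCGGCCGC) start at positions 12, 61, 116.
NotI cuts after base 2 of each site, so after positions 13, 62, 117.
Circular molecule, 3 cuts → 3 fragments:
  14–62 → 49 bp
  63–117 → 55 bp
  118–197 then 1–13 → 80 + 13 = 93 bp
Sorted largest to smallest: 93, 55, 49 bp.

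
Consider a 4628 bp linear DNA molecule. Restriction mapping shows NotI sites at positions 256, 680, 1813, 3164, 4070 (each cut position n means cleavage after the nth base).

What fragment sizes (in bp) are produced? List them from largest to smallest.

Linear molecule, 5 cuts → 6 fragments:
  256 − 0 = 256 bp
  680 − 256 = 424 bp
  1813 − 680 = 1133 bp
  3164 − 1813 = 1351 bp
  4070 − 3164 = 906 bp
  4628 − 4070 = 558 bp
Sorted largest to smallest: 1351, 1133, 906, 558, 424, 256 bp.

1351, 1133, 906, 558, 424, 256 bp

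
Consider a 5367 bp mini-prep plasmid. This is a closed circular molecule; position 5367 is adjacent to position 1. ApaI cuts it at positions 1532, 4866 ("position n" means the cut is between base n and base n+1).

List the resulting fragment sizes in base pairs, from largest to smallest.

3334, 2033 bp

Circular molecule, 2 cuts → 2 fragments:
  4866 − 1532 = 3334 bp
  wrap: 5367 − 4866 + 1532 = 2033 bp
Sorted largest to smallest: 3334, 2033 bp.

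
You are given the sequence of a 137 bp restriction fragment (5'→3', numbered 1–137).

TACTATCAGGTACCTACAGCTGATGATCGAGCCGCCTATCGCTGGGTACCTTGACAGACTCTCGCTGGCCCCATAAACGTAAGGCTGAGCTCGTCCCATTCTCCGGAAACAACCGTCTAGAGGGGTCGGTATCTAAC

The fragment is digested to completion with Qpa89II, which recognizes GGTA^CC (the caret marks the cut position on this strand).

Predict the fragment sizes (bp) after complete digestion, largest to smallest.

Qpa89II sites (GGTACC) start at positions 9, 45.
Qpa89II cuts after base 4 of each site, so after positions 12, 48.
Linear molecule, 2 cuts → 3 fragments:
  1–12 → 12 bp
  13–48 → 36 bp
  49–137 → 89 bp
Sorted largest to smallest: 89, 36, 12 bp.

89, 36, 12 bp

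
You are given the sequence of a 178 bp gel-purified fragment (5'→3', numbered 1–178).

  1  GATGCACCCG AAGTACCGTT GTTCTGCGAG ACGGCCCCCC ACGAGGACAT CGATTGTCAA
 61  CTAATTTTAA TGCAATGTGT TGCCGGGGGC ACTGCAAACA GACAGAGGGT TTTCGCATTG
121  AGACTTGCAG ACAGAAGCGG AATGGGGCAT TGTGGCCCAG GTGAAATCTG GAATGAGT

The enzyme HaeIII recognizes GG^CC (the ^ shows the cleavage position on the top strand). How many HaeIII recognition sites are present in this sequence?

2

GGCC occurs starting at positions 33, 154.
HaeIII cuts at 2 sites.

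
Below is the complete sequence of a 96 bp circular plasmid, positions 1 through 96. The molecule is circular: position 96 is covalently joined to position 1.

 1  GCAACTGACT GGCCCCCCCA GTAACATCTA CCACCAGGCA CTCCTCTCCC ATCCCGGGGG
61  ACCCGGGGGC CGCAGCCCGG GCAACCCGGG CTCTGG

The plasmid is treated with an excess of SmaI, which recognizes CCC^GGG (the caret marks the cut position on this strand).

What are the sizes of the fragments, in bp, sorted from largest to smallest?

64, 14, 9, 9 bp

SmaI sites (CCCGGG) start at positions 53, 62, 76, 85.
SmaI cuts after base 3 of each site, so after positions 55, 64, 78, 87.
Circular molecule, 4 cuts → 4 fragments:
  56–64 → 9 bp
  65–78 → 14 bp
  79–87 → 9 bp
  88–96 then 1–55 → 9 + 55 = 64 bp
Sorted largest to smallest: 64, 14, 9, 9 bp.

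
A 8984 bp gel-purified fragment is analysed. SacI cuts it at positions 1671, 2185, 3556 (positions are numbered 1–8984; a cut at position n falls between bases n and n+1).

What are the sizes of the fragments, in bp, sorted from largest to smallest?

5428, 1671, 1371, 514 bp

Linear molecule, 3 cuts → 4 fragments:
  1671 − 0 = 1671 bp
  2185 − 1671 = 514 bp
  3556 − 2185 = 1371 bp
  8984 − 3556 = 5428 bp
Sorted largest to smallest: 5428, 1671, 1371, 514 bp.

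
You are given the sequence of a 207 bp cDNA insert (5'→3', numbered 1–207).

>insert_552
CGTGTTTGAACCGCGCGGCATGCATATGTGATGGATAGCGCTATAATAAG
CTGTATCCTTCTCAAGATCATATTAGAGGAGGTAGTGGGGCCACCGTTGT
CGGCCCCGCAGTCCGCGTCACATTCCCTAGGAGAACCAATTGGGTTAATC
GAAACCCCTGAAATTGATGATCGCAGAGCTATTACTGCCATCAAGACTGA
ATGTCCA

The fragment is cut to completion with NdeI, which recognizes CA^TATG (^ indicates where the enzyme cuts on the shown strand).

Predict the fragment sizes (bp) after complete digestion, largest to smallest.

The NdeI site (CATATG) starts at position 23.
NdeI cuts after base 2 of each site, so after position 24.
Linear molecule, 1 cut → 2 fragments:
  1–24 → 24 bp
  25–207 → 183 bp
Sorted largest to smallest: 183, 24 bp.

183, 24 bp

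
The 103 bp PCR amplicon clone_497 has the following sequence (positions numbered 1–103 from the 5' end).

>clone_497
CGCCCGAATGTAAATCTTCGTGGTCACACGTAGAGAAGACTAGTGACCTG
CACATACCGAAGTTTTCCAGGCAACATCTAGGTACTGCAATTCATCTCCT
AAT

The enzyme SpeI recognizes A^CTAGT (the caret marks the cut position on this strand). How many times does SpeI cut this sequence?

ACTAGT occurs starting at position 39.
SpeI cuts at 1 site.

1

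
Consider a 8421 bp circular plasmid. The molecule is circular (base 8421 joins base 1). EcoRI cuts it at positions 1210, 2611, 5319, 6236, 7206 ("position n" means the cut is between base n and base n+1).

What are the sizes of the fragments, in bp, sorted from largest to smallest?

2708, 2425, 1401, 970, 917 bp

Circular molecule, 5 cuts → 5 fragments:
  2611 − 1210 = 1401 bp
  5319 − 2611 = 2708 bp
  6236 − 5319 = 917 bp
  7206 − 6236 = 970 bp
  wrap: 8421 − 7206 + 1210 = 2425 bp
Sorted largest to smallest: 2708, 2425, 1401, 970, 917 bp.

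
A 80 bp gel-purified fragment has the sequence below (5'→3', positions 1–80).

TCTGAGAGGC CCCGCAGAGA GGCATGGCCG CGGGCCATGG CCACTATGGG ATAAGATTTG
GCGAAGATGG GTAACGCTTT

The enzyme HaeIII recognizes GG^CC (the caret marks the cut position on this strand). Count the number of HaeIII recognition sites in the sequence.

4

GGCC occurs starting at positions 8, 26, 33, 39.
HaeIII cuts at 4 sites.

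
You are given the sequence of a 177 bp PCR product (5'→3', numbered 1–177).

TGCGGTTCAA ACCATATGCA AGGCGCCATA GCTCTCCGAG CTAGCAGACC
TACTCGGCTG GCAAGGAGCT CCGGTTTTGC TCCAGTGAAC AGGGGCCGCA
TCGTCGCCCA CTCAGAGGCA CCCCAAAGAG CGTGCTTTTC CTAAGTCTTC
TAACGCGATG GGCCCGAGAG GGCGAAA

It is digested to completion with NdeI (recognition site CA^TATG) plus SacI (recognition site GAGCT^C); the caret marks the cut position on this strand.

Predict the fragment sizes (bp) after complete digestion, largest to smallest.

107, 56, 14 bp

The NdeI site (CATATG) starts at position 13.
NdeI cuts after base 2 of each site, so after position 14.
The SacI site (GAGCTC) starts at position 66.
SacI cuts after base 5 of each site (before the last base), so after position 70.
Combined cut positions: 14, 70.
Linear molecule, 2 cuts → 3 fragments:
  1–14 → 14 bp
  15–70 → 56 bp
  71–177 → 107 bp
Sorted largest to smallest: 107, 56, 14 bp.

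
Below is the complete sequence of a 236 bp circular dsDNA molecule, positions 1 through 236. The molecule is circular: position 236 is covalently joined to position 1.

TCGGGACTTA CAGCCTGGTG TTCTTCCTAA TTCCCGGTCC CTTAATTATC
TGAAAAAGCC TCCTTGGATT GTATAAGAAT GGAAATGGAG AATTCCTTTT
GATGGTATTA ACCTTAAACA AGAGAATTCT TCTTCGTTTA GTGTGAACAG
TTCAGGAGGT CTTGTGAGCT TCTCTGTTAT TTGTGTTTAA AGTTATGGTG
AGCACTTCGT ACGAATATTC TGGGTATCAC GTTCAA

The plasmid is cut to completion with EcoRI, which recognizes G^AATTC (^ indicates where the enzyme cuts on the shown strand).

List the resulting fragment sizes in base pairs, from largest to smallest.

EcoRI sites (GAATTC) start at positions 90, 124.
EcoRI cuts after the first base of each site, so after positions 90, 124.
Circular molecule, 2 cuts → 2 fragments:
  91–124 → 34 bp
  125–236 then 1–90 → 112 + 90 = 202 bp
Sorted largest to smallest: 202, 34 bp.

202, 34 bp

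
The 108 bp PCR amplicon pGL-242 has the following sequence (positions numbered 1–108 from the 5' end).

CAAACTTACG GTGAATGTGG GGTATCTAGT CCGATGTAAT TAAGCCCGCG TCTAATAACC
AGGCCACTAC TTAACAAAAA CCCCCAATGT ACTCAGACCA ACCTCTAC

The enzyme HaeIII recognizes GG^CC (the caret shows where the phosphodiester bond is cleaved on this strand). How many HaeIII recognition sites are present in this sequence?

GGCC occurs starting at position 62.
HaeIII cuts at 1 site.

1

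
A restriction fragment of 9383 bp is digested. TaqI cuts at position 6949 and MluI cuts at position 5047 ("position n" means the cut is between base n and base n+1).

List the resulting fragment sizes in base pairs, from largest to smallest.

5047, 2434, 1902 bp

Combined cut positions (sorted): 5047, 6949.
Linear molecule, 2 cuts → 3 fragments:
  5047 − 0 = 5047 bp
  6949 − 5047 = 1902 bp
  9383 − 6949 = 2434 bp
Sorted largest to smallest: 5047, 2434, 1902 bp.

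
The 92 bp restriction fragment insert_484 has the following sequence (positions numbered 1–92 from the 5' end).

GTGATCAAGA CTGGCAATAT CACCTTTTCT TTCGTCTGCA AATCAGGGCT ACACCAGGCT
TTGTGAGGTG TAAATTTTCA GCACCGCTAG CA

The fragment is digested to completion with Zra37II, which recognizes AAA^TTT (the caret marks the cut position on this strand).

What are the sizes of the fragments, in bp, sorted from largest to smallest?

The Zra37II site (AAATTT) starts at position 72.
Zra37II cuts after base 3 of each site, so after position 74.
Linear molecule, 1 cut → 2 fragments:
  1–74 → 74 bp
  75–92 → 18 bp
Sorted largest to smallest: 74, 18 bp.

74, 18 bp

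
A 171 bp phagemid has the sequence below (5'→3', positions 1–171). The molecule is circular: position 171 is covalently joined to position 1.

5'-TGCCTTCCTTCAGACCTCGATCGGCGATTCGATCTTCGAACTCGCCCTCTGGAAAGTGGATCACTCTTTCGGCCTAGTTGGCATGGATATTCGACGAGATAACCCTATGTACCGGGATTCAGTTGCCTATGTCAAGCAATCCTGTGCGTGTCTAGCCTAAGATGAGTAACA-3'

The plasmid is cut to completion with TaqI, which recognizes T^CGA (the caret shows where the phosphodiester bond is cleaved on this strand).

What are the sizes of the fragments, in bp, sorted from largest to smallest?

97, 55, 12, 7 bp

TaqI sites (TCGA) start at positions 17, 29, 36, 91.
TaqI cuts after the first base of each site, so after positions 17, 29, 36, 91.
Circular molecule, 4 cuts → 4 fragments:
  18–29 → 12 bp
  30–36 → 7 bp
  37–91 → 55 bp
  92–171 then 1–17 → 80 + 17 = 97 bp
Sorted largest to smallest: 97, 55, 12, 7 bp.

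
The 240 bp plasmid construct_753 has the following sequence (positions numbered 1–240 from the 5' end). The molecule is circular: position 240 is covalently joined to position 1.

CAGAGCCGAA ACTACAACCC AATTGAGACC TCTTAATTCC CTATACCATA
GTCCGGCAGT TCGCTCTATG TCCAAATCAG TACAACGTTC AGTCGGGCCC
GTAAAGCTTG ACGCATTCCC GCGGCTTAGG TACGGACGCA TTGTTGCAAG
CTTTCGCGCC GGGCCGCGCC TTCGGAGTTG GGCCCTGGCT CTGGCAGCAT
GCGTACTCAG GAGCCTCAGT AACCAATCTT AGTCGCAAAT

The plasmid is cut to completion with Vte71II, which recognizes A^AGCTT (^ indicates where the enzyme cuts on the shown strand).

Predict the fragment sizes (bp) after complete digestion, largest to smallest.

Vte71II sites (AAGCTT) start at positions 104, 148.
Vte71II cuts after the first base of each site, so after positions 104, 148.
Circular molecule, 2 cuts → 2 fragments:
  105–148 → 44 bp
  149–240 then 1–104 → 92 + 104 = 196 bp
Sorted largest to smallest: 196, 44 bp.

196, 44 bp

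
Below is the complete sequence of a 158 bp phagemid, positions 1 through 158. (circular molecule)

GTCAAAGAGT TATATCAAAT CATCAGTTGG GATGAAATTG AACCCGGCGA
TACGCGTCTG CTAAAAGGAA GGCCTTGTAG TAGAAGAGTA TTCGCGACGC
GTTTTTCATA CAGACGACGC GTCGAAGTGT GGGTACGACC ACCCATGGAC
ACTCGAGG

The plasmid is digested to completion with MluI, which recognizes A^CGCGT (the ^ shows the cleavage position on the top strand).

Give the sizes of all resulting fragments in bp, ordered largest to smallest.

MluI sites (ACGCGT) start at positions 52, 97, 117.
MluI cuts after the first base of each site, so after positions 52, 97, 117.
Circular molecule, 3 cuts → 3 fragments:
  53–97 → 45 bp
  98–117 → 20 bp
  118–158 then 1–52 → 41 + 52 = 93 bp
Sorted largest to smallest: 93, 45, 20 bp.

93, 45, 20 bp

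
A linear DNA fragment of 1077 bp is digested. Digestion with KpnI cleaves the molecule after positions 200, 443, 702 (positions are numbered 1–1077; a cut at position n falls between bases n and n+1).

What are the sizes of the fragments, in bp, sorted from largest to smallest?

Linear molecule, 3 cuts → 4 fragments:
  200 − 0 = 200 bp
  443 − 200 = 243 bp
  702 − 443 = 259 bp
  1077 − 702 = 375 bp
Sorted largest to smallest: 375, 259, 243, 200 bp.

375, 259, 243, 200 bp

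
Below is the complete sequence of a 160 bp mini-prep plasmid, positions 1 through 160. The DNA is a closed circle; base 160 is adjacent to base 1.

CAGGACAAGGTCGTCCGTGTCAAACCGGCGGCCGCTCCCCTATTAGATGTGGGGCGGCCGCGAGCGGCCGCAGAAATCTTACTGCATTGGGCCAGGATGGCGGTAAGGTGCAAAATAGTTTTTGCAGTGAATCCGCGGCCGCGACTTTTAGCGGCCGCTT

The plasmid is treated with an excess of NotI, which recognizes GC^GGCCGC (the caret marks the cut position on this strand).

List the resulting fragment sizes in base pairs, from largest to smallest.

NotI sites (GCGGCCGC) start at positions 28, 54, 64, 135, 151.
NotI cuts after base 2 of each site, so after positions 29, 55, 65, 136, 152.
Circular molecule, 5 cuts → 5 fragments:
  30–55 → 26 bp
  56–65 → 10 bp
  66–136 → 71 bp
  137–152 → 16 bp
  153–160 then 1–29 → 8 + 29 = 37 bp
Sorted largest to smallest: 71, 37, 26, 16, 10 bp.

71, 37, 26, 16, 10 bp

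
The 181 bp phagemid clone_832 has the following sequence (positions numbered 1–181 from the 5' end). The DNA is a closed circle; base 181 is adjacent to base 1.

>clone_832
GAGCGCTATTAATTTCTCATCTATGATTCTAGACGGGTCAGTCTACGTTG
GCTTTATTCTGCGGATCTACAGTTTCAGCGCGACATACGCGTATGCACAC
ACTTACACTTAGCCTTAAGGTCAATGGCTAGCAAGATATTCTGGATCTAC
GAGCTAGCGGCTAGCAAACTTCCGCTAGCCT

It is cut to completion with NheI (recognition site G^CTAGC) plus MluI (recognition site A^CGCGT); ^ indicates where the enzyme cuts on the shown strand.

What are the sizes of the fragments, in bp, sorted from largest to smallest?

94, 40, 26, 14, 7 bp

NheI sites (GCTAGC) start at positions 127, 153, 160, 174.
NheI cuts after the first base of each site, so after positions 127, 153, 160, 174.
The MluI site (ACGCGT) starts at position 87.
MluI cuts after the first base of each site, so after position 87.
Combined cut positions: 87, 127, 153, 160, 174.
Circular molecule, 5 cuts → 5 fragments:
  88–127 → 40 bp
  128–153 → 26 bp
  154–160 → 7 bp
  161–174 → 14 bp
  175–181 then 1–87 → 7 + 87 = 94 bp
Sorted largest to smallest: 94, 40, 26, 14, 7 bp.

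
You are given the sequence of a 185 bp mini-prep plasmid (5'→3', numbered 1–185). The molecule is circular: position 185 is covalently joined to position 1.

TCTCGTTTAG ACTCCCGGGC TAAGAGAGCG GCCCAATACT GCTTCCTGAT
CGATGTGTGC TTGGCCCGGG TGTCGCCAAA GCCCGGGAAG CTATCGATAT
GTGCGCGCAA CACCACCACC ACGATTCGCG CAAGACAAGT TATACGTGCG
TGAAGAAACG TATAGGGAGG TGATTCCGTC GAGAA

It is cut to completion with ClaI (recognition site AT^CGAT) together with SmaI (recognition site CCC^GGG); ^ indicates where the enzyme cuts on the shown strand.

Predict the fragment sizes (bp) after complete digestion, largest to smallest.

107, 34, 17, 17, 10 bp

ClaI sites (ATCGAT) start at positions 49, 93.
ClaI cuts after base 2 of each site, so after positions 50, 94.
SmaI sites (CCCGGG) start at positions 14, 65, 82.
SmaI cuts after base 3 of each site, so after positions 16, 67, 84.
Combined cut positions: 16, 50, 67, 84, 94.
Circular molecule, 5 cuts → 5 fragments:
  17–50 → 34 bp
  51–67 → 17 bp
  68–84 → 17 bp
  85–94 → 10 bp
  95–185 then 1–16 → 91 + 16 = 107 bp
Sorted largest to smallest: 107, 34, 17, 17, 10 bp.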